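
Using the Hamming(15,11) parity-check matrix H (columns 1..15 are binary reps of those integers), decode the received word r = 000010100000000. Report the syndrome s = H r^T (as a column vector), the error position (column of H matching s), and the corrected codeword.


s = (0, 0, 1, 0)^T, error position = 2, corrected codeword c = 010010100000000

Compute s = H r^T mod 2 one row at a time:
  s_1 = 0 + 0 + 0 + 0 + 0 + 0 + 0 + 0 = 0 ≡ 0 (mod 2).
  s_2 = 0 + 1 + 0 + 1 + 0 + 0 + 0 + 0 = 2 ≡ 0 (mod 2).
  s_3 = 0 + 0 + 0 + 1 + 0 + 0 + 0 + 0 = 1 ≡ 1 (mod 2).
  s_4 = 0 + 0 + 1 + 1 + 0 + 0 + 0 + 0 = 2 ≡ 0 (mod 2).
s = (0, 0, 1, 0)^T — this equals column 2 of H (binary 0010), so error is at position 2.
Correct: flip bit 2 of r = 000010100000000 to get c = 010010100000000.


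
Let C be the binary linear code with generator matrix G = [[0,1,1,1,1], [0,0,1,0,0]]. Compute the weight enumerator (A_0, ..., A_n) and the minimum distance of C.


Weight distribution: A_0 = 1, A_1 = 1, A_3 = 1, A_4 = 1. Minimum distance d = 1.

Enumerate all 2^2 = 4 messages m ∈ F_2^2.
For each, compute codeword c = mG in F_2^5, then tally its weight.
  m = 00 → c = 00000, weight = 0.
  m = 10 → c = 01111, weight = 4.
  m = 01 → c = 00100, weight = 1.
  m = 11 → c = 01011, weight = 3.
Tally weights:
  weight 0: 1 codewords.
  weight 1: 1 codewords.
  weight 3: 1 codewords.
  weight 4: 1 codewords.
Minimum distance d = smallest w > 0 with A_w > 0 = 1.
Sanity: Σ A_w = 4 = 2^2 = 4 ✓.


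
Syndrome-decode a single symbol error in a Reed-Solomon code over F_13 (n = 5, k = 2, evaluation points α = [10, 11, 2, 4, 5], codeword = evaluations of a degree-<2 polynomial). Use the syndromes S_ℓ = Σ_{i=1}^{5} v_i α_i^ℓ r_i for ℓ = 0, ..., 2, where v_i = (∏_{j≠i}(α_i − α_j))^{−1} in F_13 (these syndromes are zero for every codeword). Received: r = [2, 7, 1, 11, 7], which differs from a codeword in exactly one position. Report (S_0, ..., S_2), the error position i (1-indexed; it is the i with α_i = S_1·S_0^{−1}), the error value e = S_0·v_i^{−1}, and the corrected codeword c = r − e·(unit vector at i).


S = (9, 6, 4), error at position 5, error magnitude e = 4, c = [2, 7, 1, 11, 3].

Step 1: column multipliers v_i = (∏_{j≠i}(α_i − α_j))^{−1} mod 13.
  i = 1 (α = 10): (10−11)(10−2)(10−4)(10−5) = (−1)·8·6·5 = −240 ≡ 7, so v_1 = 7^{−1} = 2 (mod 13).
  i = 2 (α = 11): (11−10)(11−2)(11−4)(11−5) = 1·9·7·6 = 378 ≡ 1, so v_2 = 1^{−1} = 1 (mod 13).
  i = 3 (α = 2): (2−10)(2−11)(2−4)(2−5) = (−8)·(−9)·(−2)·(−3) = 432 ≡ 3, so v_3 = 3^{−1} = 9 (mod 13).
  i = 4 (α = 4): (4−10)(4−11)(4−2)(4−5) = (−6)·(−7)·2·(−1) = −84 ≡ 7, so v_4 = 7^{−1} = 2 (mod 13).
  i = 5 (α = 5): (5−10)(5−11)(5−2)(5−4) = (−5)·(−6)·3·1 = 90 ≡ 12, so v_5 = 12^{−1} = 12 (mod 13).
  v = [2, 1, 9, 2, 12].
Step 2: syndromes of r = [2, 7, 1, 11, 7] (all sums mod 13).
  S_0 = Σ v_i r_i = 2·2 + 1·7 + 9·1 + 2·11 + 12·7 = 126 ≡ 9.
  S_1 = Σ v_i α_i r_i = 2·10·2 + 1·11·7 + 9·2·1 + 2·4·11 + 12·5·7 = 643 ≡ 6.
  α_i^2 mod 13 = [9, 4, 4, 3, 12].
  S_2 = Σ v_i α_i^2 r_i = 2·9·2 + 1·4·7 + 9·4·1 + 2·3·11 + 12·12·7 = 1174 ≡ 4.
  S = (9, 6, 4) ≠ 0, so r is not a codeword (an error is present).
Step 3: locate the error. For a single error e at position i, S_ℓ = v_i·e·α_i^ℓ, so α_err = S_1/S_0.
  S_0^{−1} = 9^{−1} = 3 (mod 13), so α_err = 6·3 = 18 ≡ 5 = α_5. Error position i = 5.
  Consistency check: S_2/S_1 = 4·11 = 44 ≡ 5 = α_err ✓ (single-error assumption holds).
Step 4: error magnitude e = S_0/v_5 = S_0·∏_{j≠5}(α_5 − α_j) = 9·12 = 108 ≡ 4 (mod 13).
Step 5: correct position 5: c_5 = r_5 − e = 7 − 4 ≡ 3 (mod 13). Hence c = [2, 7, 1, 11, 3].
  Check: interpolating c through the α_i gives m(x) = 4 + 5·x (degree < 2) with m(α_i) = c_i for every i, so c is indeed a codeword.


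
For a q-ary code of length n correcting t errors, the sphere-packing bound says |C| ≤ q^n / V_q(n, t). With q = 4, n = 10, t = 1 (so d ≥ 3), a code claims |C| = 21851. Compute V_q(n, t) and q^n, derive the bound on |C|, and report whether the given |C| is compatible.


V_q(n, t) = 31, q^n = 1048576, Hamming bound = 33825, |C| = 21851 ≤ bound (satisfied).

Step 1: Compute V_q(n, t) = Σ_{j=0}^1 C(n, j) (q−1)^j.
  j = 0: C(10,0)·(3)^0 = 1·1 = 1.
  j = 1: C(10,1)·(3)^1 = 10·3 = 30.
  V_q(n, t) = 1 + 30 = 31.
Step 2: q^n = 4^10 = 1048576.
Step 3: Hamming bound ⌊q^n / V_q(n,t)⌋ = ⌊1048576/31⌋ = 33825.
Step 4: Compare |C| = 21851 to 33825: satisfied.
The claimed |C| lies below the Hamming bound.


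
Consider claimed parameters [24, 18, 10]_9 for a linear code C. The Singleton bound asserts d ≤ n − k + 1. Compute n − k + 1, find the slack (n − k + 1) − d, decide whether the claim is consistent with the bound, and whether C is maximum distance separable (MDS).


Singleton RHS = n − k + 1 = 7, slack = -3, bound violated (no such code; not MDS).

Singleton bound: d ≤ n − k + 1.
Here n = 24, k = 18, so n − k + 1 = 7.
Given d = 10, check d ≤ 7: NO.
Slack = (n − k + 1) − d = -3.
The slack is negative: d = 10 exceeds n − k + 1 = 7 by 3, so the Singleton bound is violated and no linear [24, 18, 10]_9 code can exist. In particular it is not MDS (MDS requires d = n − k + 1 exactly).
Description: the claimed parameters are [24, 18, 10]_9; such a code would be impossible (violates the Singleton bound).


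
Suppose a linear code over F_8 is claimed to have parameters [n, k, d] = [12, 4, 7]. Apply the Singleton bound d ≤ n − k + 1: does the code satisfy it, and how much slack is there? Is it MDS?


Singleton RHS = n − k + 1 = 9, slack = 2, bound satisfied, not MDS.

Singleton bound: d ≤ n − k + 1.
Here n = 12, k = 4, so n − k + 1 = 9.
Given d = 7, check d ≤ 9: YES.
Slack = (n − k + 1) − d = 2.
The code is NOT MDS (slack = 2 > 0).
Description: the claimed parameters are [12, 4, 7]_8; such a code would be non-MDS.


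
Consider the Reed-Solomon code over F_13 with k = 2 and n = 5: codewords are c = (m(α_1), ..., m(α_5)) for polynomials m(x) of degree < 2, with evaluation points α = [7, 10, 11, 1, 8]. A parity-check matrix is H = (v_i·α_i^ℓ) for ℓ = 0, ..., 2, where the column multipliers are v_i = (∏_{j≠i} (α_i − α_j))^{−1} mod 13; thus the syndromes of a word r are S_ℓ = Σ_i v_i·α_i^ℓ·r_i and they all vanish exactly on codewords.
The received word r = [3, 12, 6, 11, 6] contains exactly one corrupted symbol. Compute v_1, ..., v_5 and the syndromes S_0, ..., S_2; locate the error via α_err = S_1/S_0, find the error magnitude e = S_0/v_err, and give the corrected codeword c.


S = (10, 6, 1), error at position 3, error magnitude e = 4, c = [3, 12, 2, 11, 6].

Step 1: column multipliers v_i = (∏_{j≠i}(α_i − α_j))^{−1} mod 13.
  i = 1 (α = 7): (7−10)(7−11)(7−1)(7−8) = (−3)·(−4)·6·(−1) = −72 ≡ 6, so v_1 = 6^{−1} = 11 (mod 13).
  i = 2 (α = 10): (10−7)(10−11)(10−1)(10−8) = 3·(−1)·9·2 = −54 ≡ 11, so v_2 = 11^{−1} = 6 (mod 13).
  i = 3 (α = 11): (11−7)(11−10)(11−1)(11−8) = 4·1·10·3 = 120 ≡ 3, so v_3 = 3^{−1} = 9 (mod 13).
  i = 4 (α = 1): (1−7)(1−10)(1−11)(1−8) = (−6)·(−9)·(−10)·(−7) = 3780 ≡ 10, so v_4 = 10^{−1} = 4 (mod 13).
  i = 5 (α = 8): (8−7)(8−10)(8−11)(8−1) = 1·(−2)·(−3)·7 = 42 ≡ 3, so v_5 = 3^{−1} = 9 (mod 13).
  v = [11, 6, 9, 4, 9].
Step 2: syndromes of r = [3, 12, 6, 11, 6] (all sums mod 13).
  S_0 = Σ v_i r_i = 11·3 + 6·12 + 9·6 + 4·11 + 9·6 = 257 ≡ 10.
  S_1 = Σ v_i α_i r_i = 11·7·3 + 6·10·12 + 9·11·6 + 4·1·11 + 9·8·6 = 2021 ≡ 6.
  α_i^2 mod 13 = [10, 9, 4, 1, 12].
  S_2 = Σ v_i α_i^2 r_i = 11·10·3 + 6·9·12 + 9·4·6 + 4·1·11 + 9·12·6 = 1886 ≡ 1.
  S = (10, 6, 1) ≠ 0, so r is not a codeword (an error is present).
Step 3: locate the error. For a single error e at position i, S_ℓ = v_i·e·α_i^ℓ, so α_err = S_1/S_0.
  S_0^{−1} = 10^{−1} = 4 (mod 13), so α_err = 6·4 = 24 ≡ 11 = α_3. Error position i = 3.
  Consistency check: S_2/S_1 = 1·11 = 11 ≡ 11 = α_err ✓ (single-error assumption holds).
Step 4: error magnitude e = S_0/v_3 = S_0·∏_{j≠3}(α_3 − α_j) = 10·3 = 30 ≡ 4 (mod 13).
Step 5: correct position 3: c_3 = r_3 − e = 6 − 4 ≡ 2 (mod 13). Hence c = [3, 12, 2, 11, 6].
  Check: interpolating c through the α_i gives m(x) = 8 + 3·x (degree < 2) with m(α_i) = c_i for every i, so c is indeed a codeword.


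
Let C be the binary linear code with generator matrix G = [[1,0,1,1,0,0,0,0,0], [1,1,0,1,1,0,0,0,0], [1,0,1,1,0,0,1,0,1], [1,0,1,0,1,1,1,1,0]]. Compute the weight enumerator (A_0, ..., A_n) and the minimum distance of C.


Weight distribution: A_0 = 1, A_2 = 1, A_3 = 2, A_4 = 1, A_5 = 6, A_6 = 5. Minimum distance d = 2.

Enumerate all 2^4 = 16 messages m ∈ F_2^4.
For each, compute codeword c = mG in F_2^9, then tally its weight.
  m = 0000 → c = 000000000, weight = 0.
  m = 1000 → c = 101100000, weight = 3.
  m = 0100 → c = 110110000, weight = 4.
  m = 1100 → c = 011010000, weight = 3.
  m = 0010 → c = 101100101, weight = 5.
  m = 1010 → c = 000000101, weight = 2.
  m = 0110 → c = 011010101, weight = 5.
  m = 1110 → c = 110110101, weight = 6.
  m = 0001 → c = 101011110, weight = 6.
  m = 1001 → c = 000111110, weight = 5.
  m = 0101 → c = 011101110, weight = 6.
  m = 1101 → c = 110001110, weight = 5.
  m = 0011 → c = 000111011, weight = 5.
  m = 1011 → c = 101011011, weight = 6.
  m = 0111 → c = 110001011, weight = 5.
  m = 1111 → c = 011101011, weight = 6.
Tally weights:
  weight 0: 1 codewords.
  weight 2: 1 codewords.
  weight 3: 2 codewords.
  weight 4: 1 codewords.
  weight 5: 6 codewords.
  weight 6: 5 codewords.
Minimum distance d = smallest w > 0 with A_w > 0 = 2.
Sanity: Σ A_w = 16 = 2^4 = 16 ✓.


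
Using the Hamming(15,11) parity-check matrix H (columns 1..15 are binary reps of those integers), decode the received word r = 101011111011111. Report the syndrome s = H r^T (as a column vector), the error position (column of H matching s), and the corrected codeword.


s = (1, 1, 0, 0)^T, error position = 12, corrected codeword c = 101011111010111

Compute s = H r^T mod 2 one row at a time:
  s_1 = 1 + 1 + 0 + 1 + 1 + 1 + 1 + 1 = 7 ≡ 1 (mod 2).
  s_2 = 0 + 1 + 1 + 1 + 1 + 1 + 1 + 1 = 7 ≡ 1 (mod 2).
  s_3 = 0 + 1 + 1 + 1 + 0 + 1 + 1 + 1 = 6 ≡ 0 (mod 2).
  s_4 = 1 + 1 + 1 + 1 + 1 + 1 + 1 + 1 = 8 ≡ 0 (mod 2).
s = (1, 1, 0, 0)^T — this equals column 12 of H (binary 1100), so error is at position 12.
Correct: flip bit 12 of r = 101011111011111 to get c = 101011111010111.


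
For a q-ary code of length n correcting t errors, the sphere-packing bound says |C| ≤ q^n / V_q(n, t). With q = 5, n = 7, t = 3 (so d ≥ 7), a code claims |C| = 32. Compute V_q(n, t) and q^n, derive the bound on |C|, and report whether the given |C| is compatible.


V_q(n, t) = 2605, q^n = 78125, Hamming bound = 29, |C| = 32 > bound (violated).

Step 1: Compute V_q(n, t) = Σ_{j=0}^3 C(n, j) (q−1)^j.
  j = 0: C(7,0)·(4)^0 = 1·1 = 1.
  j = 1: C(7,1)·(4)^1 = 7·4 = 28.
  j = 2: C(7,2)·(4)^2 = 21·16 = 336.
  j = 3: C(7,3)·(4)^3 = 35·64 = 2240.
  V_q(n, t) = 1 + 28 + 336 + 2240 = 2605.
Step 2: q^n = 5^7 = 78125.
Step 3: Hamming bound ⌊q^n / V_q(n,t)⌋ = ⌊78125/2605⌋ = 29.
Step 4: Compare |C| = 32 to 29: violated.
The claimed |C| lies above the Hamming bound, so no 5-ary code of length 7 with d ≥ 7 can have 32 codewords.


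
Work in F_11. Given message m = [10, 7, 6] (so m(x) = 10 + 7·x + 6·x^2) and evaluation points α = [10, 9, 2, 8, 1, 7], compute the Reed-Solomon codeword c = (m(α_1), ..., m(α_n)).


c = [9, 9, 4, 10, 1, 1]

Message polynomial: m(x) = 10 + 7·x + 6·x^2 (mod 11).
For each evaluation point α_i, compute m(α_i) mod 11:
  α_1 = 10: Horner steps 6 → 1 → 9, so m(10) = 9.
  α_2 = 9: Horner steps 6 → 6 → 9, so m(9) = 9.
  α_3 = 2: Horner steps 6 → 8 → 4, so m(2) = 4.
  α_4 = 8: Horner steps 6 → 0 → 10, so m(8) = 10.
  α_5 = 1: Horner steps 6 → 2 → 1, so m(1) = 1.
  α_6 = 7: Horner steps 6 → 5 → 1, so m(7) = 1.
Codeword c = [9, 9, 4, 10, 1, 1] ∈ F_11^6.


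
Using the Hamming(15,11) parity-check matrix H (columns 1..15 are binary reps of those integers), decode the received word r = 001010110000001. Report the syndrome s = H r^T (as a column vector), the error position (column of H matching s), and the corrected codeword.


s = (0, 1, 1, 0)^T, error position = 6, corrected codeword c = 001011110000001

Compute s = H r^T mod 2 one row at a time:
  s_1 = 1 + 0 + 0 + 0 + 0 + 0 + 0 + 1 = 2 ≡ 0 (mod 2).
  s_2 = 0 + 1 + 0 + 1 + 0 + 0 + 0 + 1 = 3 ≡ 1 (mod 2).
  s_3 = 0 + 1 + 0 + 1 + 0 + 0 + 0 + 1 = 3 ≡ 1 (mod 2).
  s_4 = 0 + 1 + 1 + 1 + 0 + 0 + 0 + 1 = 4 ≡ 0 (mod 2).
s = (0, 1, 1, 0)^T — this equals column 6 of H (binary 0110), so error is at position 6.
Correct: flip bit 6 of r = 001010110000001 to get c = 001011110000001.


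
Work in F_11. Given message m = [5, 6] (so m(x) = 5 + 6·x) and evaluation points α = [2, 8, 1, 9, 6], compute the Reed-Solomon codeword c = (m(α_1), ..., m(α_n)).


c = [6, 9, 0, 4, 8]

Message polynomial: m(x) = 5 + 6·x (mod 11).
For each evaluation point α_i, compute m(α_i) mod 11:
  α_1 = 2: Horner steps 6 → 6, so m(2) = 6.
  α_2 = 8: Horner steps 6 → 9, so m(8) = 9.
  α_3 = 1: Horner steps 6 → 0, so m(1) = 0.
  α_4 = 9: Horner steps 6 → 4, so m(9) = 4.
  α_5 = 6: Horner steps 6 → 8, so m(6) = 8.
Codeword c = [6, 9, 0, 4, 8] ∈ F_11^5.


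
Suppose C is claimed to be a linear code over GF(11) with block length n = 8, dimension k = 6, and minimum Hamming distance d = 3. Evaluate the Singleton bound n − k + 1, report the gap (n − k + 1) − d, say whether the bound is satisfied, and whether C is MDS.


Singleton RHS = n − k + 1 = 3, slack = 0, bound satisfied, MDS.

Singleton bound: d ≤ n − k + 1.
Here n = 8, k = 6, so n − k + 1 = 3.
Given d = 3, check d ≤ 3: YES.
Slack = (n − k + 1) − d = 0.
The code is MDS (slack = 0).
Description: the claimed parameters are [8, 6, 3]_11; such a code would be MDS (meets Singleton bound).


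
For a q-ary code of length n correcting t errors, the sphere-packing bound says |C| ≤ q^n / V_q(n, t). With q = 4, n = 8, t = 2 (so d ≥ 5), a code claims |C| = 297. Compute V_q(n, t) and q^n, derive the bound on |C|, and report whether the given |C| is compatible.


V_q(n, t) = 277, q^n = 65536, Hamming bound = 236, |C| = 297 > bound (violated).

Step 1: Compute V_q(n, t) = Σ_{j=0}^2 C(n, j) (q−1)^j.
  j = 0: C(8,0)·(3)^0 = 1·1 = 1.
  j = 1: C(8,1)·(3)^1 = 8·3 = 24.
  j = 2: C(8,2)·(3)^2 = 28·9 = 252.
  V_q(n, t) = 1 + 24 + 252 = 277.
Step 2: q^n = 4^8 = 65536.
Step 3: Hamming bound ⌊q^n / V_q(n,t)⌋ = ⌊65536/277⌋ = 236.
Step 4: Compare |C| = 297 to 236: violated.
The claimed |C| lies above the Hamming bound, so no 4-ary code of length 8 with d ≥ 5 can have 297 codewords.


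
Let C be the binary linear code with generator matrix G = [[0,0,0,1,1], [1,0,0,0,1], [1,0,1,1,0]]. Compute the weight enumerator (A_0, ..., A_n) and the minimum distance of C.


Weight distribution: A_0 = 1, A_1 = 1, A_2 = 3, A_3 = 3. Minimum distance d = 1.

Enumerate all 2^3 = 8 messages m ∈ F_2^3.
For each, compute codeword c = mG in F_2^5, then tally its weight.
  m = 000 → c = 00000, weight = 0.
  m = 100 → c = 00011, weight = 2.
  m = 010 → c = 10001, weight = 2.
  m = 110 → c = 10010, weight = 2.
  m = 001 → c = 10110, weight = 3.
  m = 101 → c = 10101, weight = 3.
  m = 011 → c = 00111, weight = 3.
  m = 111 → c = 00100, weight = 1.
Tally weights:
  weight 0: 1 codewords.
  weight 1: 1 codewords.
  weight 2: 3 codewords.
  weight 3: 3 codewords.
Minimum distance d = smallest w > 0 with A_w > 0 = 1.
Sanity: Σ A_w = 8 = 2^3 = 8 ✓.


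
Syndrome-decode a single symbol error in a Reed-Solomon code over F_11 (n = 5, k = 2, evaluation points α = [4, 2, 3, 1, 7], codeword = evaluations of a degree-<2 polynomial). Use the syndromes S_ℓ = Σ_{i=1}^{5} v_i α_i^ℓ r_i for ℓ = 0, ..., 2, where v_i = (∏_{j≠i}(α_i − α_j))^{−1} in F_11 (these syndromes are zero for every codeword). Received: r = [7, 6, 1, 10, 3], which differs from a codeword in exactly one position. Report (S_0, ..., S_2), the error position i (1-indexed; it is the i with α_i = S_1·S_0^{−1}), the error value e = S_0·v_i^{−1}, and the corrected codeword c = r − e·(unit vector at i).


S = (7, 7, 7), error at position 4, error magnitude e = 10, c = [7, 6, 1, 0, 3].

Step 1: column multipliers v_i = (∏_{j≠i}(α_i − α_j))^{−1} mod 11.
  i = 1 (α = 4): (4−2)(4−3)(4−1)(4−7) = 2·1·3·(−3) = −18 ≡ 4, so v_1 = 4^{−1} = 3 (mod 11).
  i = 2 (α = 2): (2−4)(2−3)(2−1)(2−7) = (−2)·(−1)·1·(−5) = −10 ≡ 1, so v_2 = 1^{−1} = 1 (mod 11).
  i = 3 (α = 3): (3−4)(3−2)(3−1)(3−7) = (−1)·1·2·(−4) = 8 ≡ 8, so v_3 = 8^{−1} = 7 (mod 11).
  i = 4 (α = 1): (1−4)(1−2)(1−3)(1−7) = (−3)·(−1)·(−2)·(−6) = 36 ≡ 3, so v_4 = 3^{−1} = 4 (mod 11).
  i = 5 (α = 7): (7−4)(7−2)(7−3)(7−1) = 3·5·4·6 = 360 ≡ 8, so v_5 = 8^{−1} = 7 (mod 11).
  v = [3, 1, 7, 4, 7].
Step 2: syndromes of r = [7, 6, 1, 10, 3] (all sums mod 11).
  S_0 = Σ v_i r_i = 3·7 + 1·6 + 7·1 + 4·10 + 7·3 = 95 ≡ 7.
  S_1 = Σ v_i α_i r_i = 3·4·7 + 1·2·6 + 7·3·1 + 4·1·10 + 7·7·3 = 304 ≡ 7.
  α_i^2 mod 11 = [5, 4, 9, 1, 5].
  S_2 = Σ v_i α_i^2 r_i = 3·5·7 + 1·4·6 + 7·9·1 + 4·1·10 + 7·5·3 = 337 ≡ 7.
  S = (7, 7, 7) ≠ 0, so r is not a codeword (an error is present).
Step 3: locate the error. For a single error e at position i, S_ℓ = v_i·e·α_i^ℓ, so α_err = S_1/S_0.
  S_0^{−1} = 7^{−1} = 8 (mod 11), so α_err = 7·8 = 56 ≡ 1 = α_4. Error position i = 4.
  Consistency check: S_2/S_1 = 7·8 = 56 ≡ 1 = α_err ✓ (single-error assumption holds).
Step 4: error magnitude e = S_0/v_4 = S_0·∏_{j≠4}(α_4 − α_j) = 7·3 = 21 ≡ 10 (mod 11).
Step 5: correct position 4: c_4 = r_4 − e = 10 − 10 ≡ 0 (mod 11). Hence c = [7, 6, 1, 0, 3].
  Check: interpolating c through the α_i gives m(x) = 5 + 6·x (degree < 2) with m(α_i) = c_i for every i, so c is indeed a codeword.


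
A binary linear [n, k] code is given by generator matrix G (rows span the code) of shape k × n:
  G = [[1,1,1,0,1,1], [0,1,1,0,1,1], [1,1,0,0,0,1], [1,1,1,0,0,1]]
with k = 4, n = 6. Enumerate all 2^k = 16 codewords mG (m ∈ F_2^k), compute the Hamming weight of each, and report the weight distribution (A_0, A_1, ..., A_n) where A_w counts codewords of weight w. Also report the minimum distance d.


Weight distribution: A_0 = 1, A_1 = 3, A_2 = 4, A_3 = 4, A_4 = 3, A_5 = 1. Minimum distance d = 1.

Enumerate all 2^4 = 16 messages m ∈ F_2^4.
For each, compute codeword c = mG in F_2^6, then tally its weight.
  m = 0000 → c = 000000, weight = 0.
  m = 1000 → c = 111011, weight = 5.
  m = 0100 → c = 011011, weight = 4.
  m = 1100 → c = 100000, weight = 1.
  m = 0010 → c = 110001, weight = 3.
  m = 1010 → c = 001010, weight = 2.
  m = 0110 → c = 101010, weight = 3.
  m = 1110 → c = 010001, weight = 2.
  m = 0001 → c = 111001, weight = 4.
  m = 1001 → c = 000010, weight = 1.
  m = 0101 → c = 100010, weight = 2.
  m = 1101 → c = 011001, weight = 3.
  m = 0011 → c = 001000, weight = 1.
  m = 1011 → c = 110011, weight = 4.
  m = 0111 → c = 010011, weight = 3.
  m = 1111 → c = 101000, weight = 2.
Tally weights:
  weight 0: 1 codewords.
  weight 1: 3 codewords.
  weight 2: 4 codewords.
  weight 3: 4 codewords.
  weight 4: 3 codewords.
  weight 5: 1 codewords.
Minimum distance d = smallest w > 0 with A_w > 0 = 1.
Sanity: Σ A_w = 16 = 2^4 = 16 ✓.


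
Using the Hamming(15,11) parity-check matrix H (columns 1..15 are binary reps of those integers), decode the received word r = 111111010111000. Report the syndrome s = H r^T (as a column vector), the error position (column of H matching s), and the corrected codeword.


s = (0, 0, 1, 0)^T, error position = 2, corrected codeword c = 101111010111000

Compute s = H r^T mod 2 one row at a time:
  s_1 = 1 + 0 + 1 + 1 + 1 + 0 + 0 + 0 = 4 ≡ 0 (mod 2).
  s_2 = 1 + 1 + 1 + 0 + 1 + 0 + 0 + 0 = 4 ≡ 0 (mod 2).
  s_3 = 1 + 1 + 1 + 0 + 1 + 1 + 0 + 0 = 5 ≡ 1 (mod 2).
  s_4 = 1 + 1 + 1 + 0 + 0 + 1 + 0 + 0 = 4 ≡ 0 (mod 2).
s = (0, 0, 1, 0)^T — this equals column 2 of H (binary 0010), so error is at position 2.
Correct: flip bit 2 of r = 111111010111000 to get c = 101111010111000.


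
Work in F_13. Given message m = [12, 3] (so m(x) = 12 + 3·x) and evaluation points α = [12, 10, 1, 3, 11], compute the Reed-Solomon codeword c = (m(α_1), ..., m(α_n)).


c = [9, 3, 2, 8, 6]

Message polynomial: m(x) = 12 + 3·x (mod 13).
For each evaluation point α_i, compute m(α_i) mod 13:
  α_1 = 12: Horner steps 3 → 9, so m(12) = 9.
  α_2 = 10: Horner steps 3 → 3, so m(10) = 3.
  α_3 = 1: Horner steps 3 → 2, so m(1) = 2.
  α_4 = 3: Horner steps 3 → 8, so m(3) = 8.
  α_5 = 11: Horner steps 3 → 6, so m(11) = 6.
Codeword c = [9, 3, 2, 8, 6] ∈ F_13^5.


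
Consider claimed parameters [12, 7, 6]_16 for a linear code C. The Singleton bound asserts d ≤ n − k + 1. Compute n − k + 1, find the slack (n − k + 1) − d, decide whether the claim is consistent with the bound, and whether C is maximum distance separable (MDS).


Singleton RHS = n − k + 1 = 6, slack = 0, bound satisfied, MDS.

Singleton bound: d ≤ n − k + 1.
Here n = 12, k = 7, so n − k + 1 = 6.
Given d = 6, check d ≤ 6: YES.
Slack = (n − k + 1) − d = 0.
The code is MDS (slack = 0).
Description: the claimed parameters are [12, 7, 6]_16; such a code would be MDS (meets Singleton bound).


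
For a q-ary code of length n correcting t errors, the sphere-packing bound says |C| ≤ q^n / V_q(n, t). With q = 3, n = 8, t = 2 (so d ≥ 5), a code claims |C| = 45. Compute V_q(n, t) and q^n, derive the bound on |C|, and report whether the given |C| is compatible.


V_q(n, t) = 129, q^n = 6561, Hamming bound = 50, |C| = 45 ≤ bound (satisfied).

Step 1: Compute V_q(n, t) = Σ_{j=0}^2 C(n, j) (q−1)^j.
  j = 0: C(8,0)·(2)^0 = 1·1 = 1.
  j = 1: C(8,1)·(2)^1 = 8·2 = 16.
  j = 2: C(8,2)·(2)^2 = 28·4 = 112.
  V_q(n, t) = 1 + 16 + 112 = 129.
Step 2: q^n = 3^8 = 6561.
Step 3: Hamming bound ⌊q^n / V_q(n,t)⌋ = ⌊6561/129⌋ = 50.
Step 4: Compare |C| = 45 to 50: satisfied.
The claimed |C| lies below the Hamming bound.


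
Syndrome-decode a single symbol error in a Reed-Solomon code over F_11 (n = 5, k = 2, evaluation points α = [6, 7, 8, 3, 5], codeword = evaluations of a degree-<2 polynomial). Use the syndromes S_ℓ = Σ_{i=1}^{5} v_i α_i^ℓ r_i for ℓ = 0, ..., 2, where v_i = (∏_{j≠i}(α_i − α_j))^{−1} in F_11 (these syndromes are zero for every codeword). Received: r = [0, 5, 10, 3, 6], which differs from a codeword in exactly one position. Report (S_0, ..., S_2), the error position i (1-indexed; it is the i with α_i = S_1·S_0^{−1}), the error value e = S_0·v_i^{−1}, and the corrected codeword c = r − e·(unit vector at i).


S = (4, 1, 3), error at position 4, error magnitude e = 7, c = [0, 5, 10, 7, 6].

Step 1: column multipliers v_i = (∏_{j≠i}(α_i − α_j))^{−1} mod 11.
  i = 1 (α = 6): (6−7)(6−8)(6−3)(6−5) = (−1)·(−2)·3·1 = 6 ≡ 6, so v_1 = 6^{−1} = 2 (mod 11).
  i = 2 (α = 7): (7−6)(7−8)(7−3)(7−5) = 1·(−1)·4·2 = −8 ≡ 3, so v_2 = 3^{−1} = 4 (mod 11).
  i = 3 (α = 8): (8−6)(8−7)(8−3)(8−5) = 2·1·5·3 = 30 ≡ 8, so v_3 = 8^{−1} = 7 (mod 11).
  i = 4 (α = 3): (3−6)(3−7)(3−8)(3−5) = (−3)·(−4)·(−5)·(−2) = 120 ≡ 10, so v_4 = 10^{−1} = 10 (mod 11).
  i = 5 (α = 5): (5−6)(5−7)(5−8)(5−3) = (−1)·(−2)·(−3)·2 = −12 ≡ 10, so v_5 = 10^{−1} = 10 (mod 11).
  v = [2, 4, 7, 10, 10].
Step 2: syndromes of r = [0, 5, 10, 3, 6] (all sums mod 11).
  S_0 = Σ v_i r_i = 2·0 + 4·5 + 7·10 + 10·3 + 10·6 = 180 ≡ 4.
  S_1 = Σ v_i α_i r_i = 2·6·0 + 4·7·5 + 7·8·10 + 10·3·3 + 10·5·6 = 1090 ≡ 1.
  α_i^2 mod 11 = [3, 5, 9, 9, 3].
  S_2 = Σ v_i α_i^2 r_i = 2·3·0 + 4·5·5 + 7·9·10 + 10·9·3 + 10·3·6 = 1180 ≡ 3.
  S = (4, 1, 3) ≠ 0, so r is not a codeword (an error is present).
Step 3: locate the error. For a single error e at position i, S_ℓ = v_i·e·α_i^ℓ, so α_err = S_1/S_0.
  S_0^{−1} = 4^{−1} = 3 (mod 11), so α_err = 1·3 = 3 ≡ 3 = α_4. Error position i = 4.
  Consistency check: S_2/S_1 = 3·1 = 3 ≡ 3 = α_err ✓ (single-error assumption holds).
Step 4: error magnitude e = S_0/v_4 = S_0·∏_{j≠4}(α_4 − α_j) = 4·10 = 40 ≡ 7 (mod 11).
Step 5: correct position 4: c_4 = r_4 − e = 3 − 7 ≡ 7 (mod 11). Hence c = [0, 5, 10, 7, 6].
  Check: interpolating c through the α_i gives m(x) = 3 + 5·x (degree < 2) with m(α_i) = c_i for every i, so c is indeed a codeword.


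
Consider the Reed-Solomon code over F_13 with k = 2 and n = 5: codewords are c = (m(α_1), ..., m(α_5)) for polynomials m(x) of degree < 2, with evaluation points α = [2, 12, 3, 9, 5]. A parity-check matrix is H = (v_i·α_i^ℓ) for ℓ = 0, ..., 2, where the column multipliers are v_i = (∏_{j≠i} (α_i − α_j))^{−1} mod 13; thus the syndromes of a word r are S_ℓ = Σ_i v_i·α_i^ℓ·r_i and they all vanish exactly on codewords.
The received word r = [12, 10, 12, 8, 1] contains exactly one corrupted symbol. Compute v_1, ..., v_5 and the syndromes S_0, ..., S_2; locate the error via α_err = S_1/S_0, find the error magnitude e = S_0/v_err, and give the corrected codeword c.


S = (11, 7, 8), error at position 3, error magnitude e = 8, c = [12, 10, 4, 8, 1].

Step 1: column multipliers v_i = (∏_{j≠i}(α_i − α_j))^{−1} mod 13.
  i = 1 (α = 2): (2−12)(2−3)(2−9)(2−5) = (−10)·(−1)·(−7)·(−3) = 210 ≡ 2, so v_1 = 2^{−1} = 7 (mod 13).
  i = 2 (α = 12): (12−2)(12−3)(12−9)(12−5) = 10·9·3·7 = 1890 ≡ 5, so v_2 = 5^{−1} = 8 (mod 13).
  i = 3 (α = 3): (3−2)(3−12)(3−9)(3−5) = 1·(−9)·(−6)·(−2) = −108 ≡ 9, so v_3 = 9^{−1} = 3 (mod 13).
  i = 4 (α = 9): (9−2)(9−12)(9−3)(9−5) = 7·(−3)·6·4 = −504 ≡ 3, so v_4 = 3^{−1} = 9 (mod 13).
  i = 5 (α = 5): (5−2)(5−12)(5−3)(5−9) = 3·(−7)·2·(−4) = 168 ≡ 12, so v_5 = 12^{−1} = 12 (mod 13).
  v = [7, 8, 3, 9, 12].
Step 2: syndromes of r = [12, 10, 12, 8, 1] (all sums mod 13).
  S_0 = Σ v_i r_i = 7·12 + 8·10 + 3·12 + 9·8 + 12·1 = 284 ≡ 11.
  S_1 = Σ v_i α_i r_i = 7·2·12 + 8·12·10 + 3·3·12 + 9·9·8 + 12·5·1 = 1944 ≡ 7.
  α_i^2 mod 13 = [4, 1, 9, 3, 12].
  S_2 = Σ v_i α_i^2 r_i = 7·4·12 + 8·1·10 + 3·9·12 + 9·3·8 + 12·12·1 = 1100 ≡ 8.
  S = (11, 7, 8) ≠ 0, so r is not a codeword (an error is present).
Step 3: locate the error. For a single error e at position i, S_ℓ = v_i·e·α_i^ℓ, so α_err = S_1/S_0.
  S_0^{−1} = 11^{−1} = 6 (mod 13), so α_err = 7·6 = 42 ≡ 3 = α_3. Error position i = 3.
  Consistency check: S_2/S_1 = 8·2 = 16 ≡ 3 = α_err ✓ (single-error assumption holds).
Step 4: error magnitude e = S_0/v_3 = S_0·∏_{j≠3}(α_3 − α_j) = 11·9 = 99 ≡ 8 (mod 13).
Step 5: correct position 3: c_3 = r_3 − e = 12 − 8 ≡ 4 (mod 13). Hence c = [12, 10, 4, 8, 1].
  Check: interpolating c through the α_i gives m(x) = 2 + 5·x (degree < 2) with m(α_i) = c_i for every i, so c is indeed a codeword.


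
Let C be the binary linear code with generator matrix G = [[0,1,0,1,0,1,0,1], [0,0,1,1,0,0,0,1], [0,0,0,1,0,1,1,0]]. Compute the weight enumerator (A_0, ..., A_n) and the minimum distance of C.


Weight distribution: A_0 = 1, A_3 = 4, A_4 = 3. Minimum distance d = 3.

Enumerate all 2^3 = 8 messages m ∈ F_2^3.
For each, compute codeword c = mG in F_2^8, then tally its weight.
  m = 000 → c = 00000000, weight = 0.
  m = 100 → c = 01010101, weight = 4.
  m = 010 → c = 00110001, weight = 3.
  m = 110 → c = 01100100, weight = 3.
  m = 001 → c = 00010110, weight = 3.
  m = 101 → c = 01000011, weight = 3.
  m = 011 → c = 00100111, weight = 4.
  m = 111 → c = 01110010, weight = 4.
Tally weights:
  weight 0: 1 codewords.
  weight 3: 4 codewords.
  weight 4: 3 codewords.
Minimum distance d = smallest w > 0 with A_w > 0 = 3.
Sanity: Σ A_w = 8 = 2^3 = 8 ✓.


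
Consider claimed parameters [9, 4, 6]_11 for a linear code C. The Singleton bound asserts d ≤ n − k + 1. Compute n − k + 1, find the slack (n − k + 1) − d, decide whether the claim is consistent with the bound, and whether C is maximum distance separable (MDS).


Singleton RHS = n − k + 1 = 6, slack = 0, bound satisfied, MDS.

Singleton bound: d ≤ n − k + 1.
Here n = 9, k = 4, so n − k + 1 = 6.
Given d = 6, check d ≤ 6: YES.
Slack = (n − k + 1) − d = 0.
The code is MDS (slack = 0).
Description: the claimed parameters are [9, 4, 6]_11; such a code would be MDS (meets Singleton bound).


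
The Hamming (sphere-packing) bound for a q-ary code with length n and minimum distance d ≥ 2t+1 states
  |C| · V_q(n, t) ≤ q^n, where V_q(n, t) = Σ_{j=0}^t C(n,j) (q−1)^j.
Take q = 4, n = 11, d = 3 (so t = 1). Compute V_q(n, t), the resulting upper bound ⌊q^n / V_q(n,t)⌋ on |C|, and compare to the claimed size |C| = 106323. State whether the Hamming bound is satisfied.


V_q(n, t) = 34, q^n = 4194304, Hamming bound = 123361, |C| = 106323 ≤ bound (satisfied).

Step 1: Compute V_q(n, t) = Σ_{j=0}^1 C(n, j) (q−1)^j.
  j = 0: C(11,0)·(3)^0 = 1·1 = 1.
  j = 1: C(11,1)·(3)^1 = 11·3 = 33.
  V_q(n, t) = 1 + 33 = 34.
Step 2: q^n = 4^11 = 4194304.
Step 3: Hamming bound ⌊q^n / V_q(n,t)⌋ = ⌊4194304/34⌋ = 123361.
Step 4: Compare |C| = 106323 to 123361: satisfied.
The claimed |C| lies below the Hamming bound.


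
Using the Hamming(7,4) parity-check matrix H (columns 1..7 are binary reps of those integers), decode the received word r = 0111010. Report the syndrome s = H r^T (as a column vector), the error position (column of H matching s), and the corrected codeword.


s = (0, 1, 1)^T, error position = 3, corrected codeword c = 0101010

Compute s = H r^T mod 2 one row at a time:
  s_1 = 1 + 0 + 1 + 0 = 2 ≡ 0 (mod 2).
  s_2 = 1 + 1 + 1 + 0 = 3 ≡ 1 (mod 2).
  s_3 = 0 + 1 + 0 + 0 = 1 ≡ 1 (mod 2).
s = (0, 1, 1)^T — this equals column 3 of H (binary 011), so error is at position 3.
Correct: flip bit 3 of r = 0111010 to get c = 0101010.


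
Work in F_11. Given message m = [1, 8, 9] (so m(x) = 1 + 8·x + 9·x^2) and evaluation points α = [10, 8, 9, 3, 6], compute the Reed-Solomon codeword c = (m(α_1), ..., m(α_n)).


c = [2, 3, 10, 7, 10]

Message polynomial: m(x) = 1 + 8·x + 9·x^2 (mod 11).
For each evaluation point α_i, compute m(α_i) mod 11:
  α_1 = 10: Horner steps 9 → 10 → 2, so m(10) = 2.
  α_2 = 8: Horner steps 9 → 3 → 3, so m(8) = 3.
  α_3 = 9: Horner steps 9 → 1 → 10, so m(9) = 10.
  α_4 = 3: Horner steps 9 → 2 → 7, so m(3) = 7.
  α_5 = 6: Horner steps 9 → 7 → 10, so m(6) = 10.
Codeword c = [2, 3, 10, 7, 10] ∈ F_11^5.


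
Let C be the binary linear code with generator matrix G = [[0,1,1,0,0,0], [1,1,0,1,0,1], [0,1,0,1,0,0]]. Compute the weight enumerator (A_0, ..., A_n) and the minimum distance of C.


Weight distribution: A_0 = 1, A_2 = 4, A_4 = 3. Minimum distance d = 2.

Enumerate all 2^3 = 8 messages m ∈ F_2^3.
For each, compute codeword c = mG in F_2^6, then tally its weight.
  m = 000 → c = 000000, weight = 0.
  m = 100 → c = 011000, weight = 2.
  m = 010 → c = 110101, weight = 4.
  m = 110 → c = 101101, weight = 4.
  m = 001 → c = 010100, weight = 2.
  m = 101 → c = 001100, weight = 2.
  m = 011 → c = 100001, weight = 2.
  m = 111 → c = 111001, weight = 4.
Tally weights:
  weight 0: 1 codewords.
  weight 2: 4 codewords.
  weight 4: 3 codewords.
Minimum distance d = smallest w > 0 with A_w > 0 = 2.
Sanity: Σ A_w = 8 = 2^3 = 8 ✓.


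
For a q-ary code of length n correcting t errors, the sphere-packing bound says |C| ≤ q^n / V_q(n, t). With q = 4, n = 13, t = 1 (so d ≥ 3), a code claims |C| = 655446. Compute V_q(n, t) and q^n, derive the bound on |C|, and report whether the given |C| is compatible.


V_q(n, t) = 40, q^n = 67108864, Hamming bound = 1677721, |C| = 655446 ≤ bound (satisfied).

Step 1: Compute V_q(n, t) = Σ_{j=0}^1 C(n, j) (q−1)^j.
  j = 0: C(13,0)·(3)^0 = 1·1 = 1.
  j = 1: C(13,1)·(3)^1 = 13·3 = 39.
  V_q(n, t) = 1 + 39 = 40.
Step 2: q^n = 4^13 = 67108864.
Step 3: Hamming bound ⌊q^n / V_q(n,t)⌋ = ⌊67108864/40⌋ = 1677721.
Step 4: Compare |C| = 655446 to 1677721: satisfied.
The claimed |C| lies below the Hamming bound.


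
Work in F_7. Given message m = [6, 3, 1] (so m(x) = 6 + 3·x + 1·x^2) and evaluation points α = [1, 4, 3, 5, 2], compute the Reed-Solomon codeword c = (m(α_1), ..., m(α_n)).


c = [3, 6, 3, 4, 2]

Message polynomial: m(x) = 6 + 3·x + 1·x^2 (mod 7).
For each evaluation point α_i, compute m(α_i) mod 7:
  α_1 = 1: Horner steps 1 → 4 → 3, so m(1) = 3.
  α_2 = 4: Horner steps 1 → 0 → 6, so m(4) = 6.
  α_3 = 3: Horner steps 1 → 6 → 3, so m(3) = 3.
  α_4 = 5: Horner steps 1 → 1 → 4, so m(5) = 4.
  α_5 = 2: Horner steps 1 → 5 → 2, so m(2) = 2.
Codeword c = [3, 6, 3, 4, 2] ∈ F_7^5.


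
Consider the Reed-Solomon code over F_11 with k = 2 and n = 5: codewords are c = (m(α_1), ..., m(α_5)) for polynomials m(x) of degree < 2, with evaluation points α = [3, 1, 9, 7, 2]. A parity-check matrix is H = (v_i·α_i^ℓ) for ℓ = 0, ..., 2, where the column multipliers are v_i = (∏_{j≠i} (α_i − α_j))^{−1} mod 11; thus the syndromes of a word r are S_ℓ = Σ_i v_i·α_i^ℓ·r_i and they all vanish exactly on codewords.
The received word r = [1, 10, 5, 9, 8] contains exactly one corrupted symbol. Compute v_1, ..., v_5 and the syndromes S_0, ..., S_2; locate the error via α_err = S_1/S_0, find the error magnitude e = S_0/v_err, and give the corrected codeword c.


S = (7, 10, 8), error at position 1, error magnitude e = 6, c = [6, 10, 5, 9, 8].

Step 1: column multipliers v_i = (∏_{j≠i}(α_i − α_j))^{−1} mod 11.
  i = 1 (α = 3): (3−1)(3−9)(3−7)(3−2) = 2·(−6)·(−4)·1 = 48 ≡ 4, so v_1 = 4^{−1} = 3 (mod 11).
  i = 2 (α = 1): (1−3)(1−9)(1−7)(1−2) = (−2)·(−8)·(−6)·(−1) = 96 ≡ 8, so v_2 = 8^{−1} = 7 (mod 11).
  i = 3 (α = 9): (9−3)(9−1)(9−7)(9−2) = 6·8·2·7 = 672 ≡ 1, so v_3 = 1^{−1} = 1 (mod 11).
  i = 4 (α = 7): (7−3)(7−1)(7−9)(7−2) = 4·6·(−2)·5 = −240 ≡ 2, so v_4 = 2^{−1} = 6 (mod 11).
  i = 5 (α = 2): (2−3)(2−1)(2−9)(2−7) = (−1)·1·(−7)·(−5) = −35 ≡ 9, so v_5 = 9^{−1} = 5 (mod 11).
  v = [3, 7, 1, 6, 5].
Step 2: syndromes of r = [1, 10, 5, 9, 8] (all sums mod 11).
  S_0 = Σ v_i r_i = 3·1 + 7·10 + 1·5 + 6·9 + 5·8 = 172 ≡ 7.
  S_1 = Σ v_i α_i r_i = 3·3·1 + 7·1·10 + 1·9·5 + 6·7·9 + 5·2·8 = 582 ≡ 10.
  α_i^2 mod 11 = [9, 1, 4, 5, 4].
  S_2 = Σ v_i α_i^2 r_i = 3·9·1 + 7·1·10 + 1·4·5 + 6·5·9 + 5·4·8 = 547 ≡ 8.
  S = (7, 10, 8) ≠ 0, so r is not a codeword (an error is present).
Step 3: locate the error. For a single error e at position i, S_ℓ = v_i·e·α_i^ℓ, so α_err = S_1/S_0.
  S_0^{−1} = 7^{−1} = 8 (mod 11), so α_err = 10·8 = 80 ≡ 3 = α_1. Error position i = 1.
  Consistency check: S_2/S_1 = 8·10 = 80 ≡ 3 = α_err ✓ (single-error assumption holds).
Step 4: error magnitude e = S_0/v_1 = S_0·∏_{j≠1}(α_1 − α_j) = 7·4 = 28 ≡ 6 (mod 11).
Step 5: correct position 1: c_1 = r_1 − e = 1 − 6 ≡ 6 (mod 11). Hence c = [6, 10, 5, 9, 8].
  Check: interpolating c through the α_i gives m(x) = 1 + 9·x (degree < 2) with m(α_i) = c_i for every i, so c is indeed a codeword.


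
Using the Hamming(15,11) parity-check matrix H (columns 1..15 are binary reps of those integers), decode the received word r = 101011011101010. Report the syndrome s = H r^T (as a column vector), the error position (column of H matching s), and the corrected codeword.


s = (1, 0, 0, 0)^T, error position = 8, corrected codeword c = 101011001101010

Compute s = H r^T mod 2 one row at a time:
  s_1 = 1 + 1 + 1 + 0 + 1 + 0 + 1 + 0 = 5 ≡ 1 (mod 2).
  s_2 = 0 + 1 + 1 + 0 + 1 + 0 + 1 + 0 = 4 ≡ 0 (mod 2).
  s_3 = 0 + 1 + 1 + 0 + 1 + 0 + 1 + 0 = 4 ≡ 0 (mod 2).
  s_4 = 1 + 1 + 1 + 0 + 1 + 0 + 0 + 0 = 4 ≡ 0 (mod 2).
s = (1, 0, 0, 0)^T — this equals column 8 of H (binary 1000), so error is at position 8.
Correct: flip bit 8 of r = 101011011101010 to get c = 101011001101010.


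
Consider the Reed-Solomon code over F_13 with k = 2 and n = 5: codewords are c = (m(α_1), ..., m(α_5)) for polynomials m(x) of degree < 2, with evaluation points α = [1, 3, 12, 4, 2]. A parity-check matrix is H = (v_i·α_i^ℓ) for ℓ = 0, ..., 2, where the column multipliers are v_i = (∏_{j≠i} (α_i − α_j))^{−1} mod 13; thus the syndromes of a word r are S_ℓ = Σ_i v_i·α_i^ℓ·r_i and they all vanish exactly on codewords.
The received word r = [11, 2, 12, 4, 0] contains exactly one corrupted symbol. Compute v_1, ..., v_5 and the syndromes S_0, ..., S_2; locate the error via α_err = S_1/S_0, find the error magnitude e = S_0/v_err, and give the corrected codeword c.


S = (6, 7, 6), error at position 3, error magnitude e = 5, c = [11, 2, 7, 4, 0].

Step 1: column multipliers v_i = (∏_{j≠i}(α_i − α_j))^{−1} mod 13.
  i = 1 (α = 1): (1−3)(1−12)(1−4)(1−2) = (−2)·(−11)·(−3)·(−1) = 66 ≡ 1, so v_1 = 1^{−1} = 1 (mod 13).
  i = 2 (α = 3): (3−1)(3−12)(3−4)(3−2) = 2·(−9)·(−1)·1 = 18 ≡ 5, so v_2 = 5^{−1} = 8 (mod 13).
  i = 3 (α = 12): (12−1)(12−3)(12−4)(12−2) = 11·9·8·10 = 7920 ≡ 3, so v_3 = 3^{−1} = 9 (mod 13).
  i = 4 (α = 4): (4−1)(4−3)(4−12)(4−2) = 3·1·(−8)·2 = −48 ≡ 4, so v_4 = 4^{−1} = 10 (mod 13).
  i = 5 (α = 2): (2−1)(2−3)(2−12)(2−4) = 1·(−1)·(−10)·(−2) = −20 ≡ 6, so v_5 = 6^{−1} = 11 (mod 13).
  v = [1, 8, 9, 10, 11].
Step 2: syndromes of r = [11, 2, 12, 4, 0] (all sums mod 13).
  S_0 = Σ v_i r_i = 1·11 + 8·2 + 9·12 + 10·4 + 11·0 = 175 ≡ 6.
  S_1 = Σ v_i α_i r_i = 1·1·11 + 8·3·2 + 9·12·12 + 10·4·4 + 11·2·0 = 1515 ≡ 7.
  α_i^2 mod 13 = [1, 9, 1, 3, 4].
  S_2 = Σ v_i α_i^2 r_i = 1·1·11 + 8·9·2 + 9·1·12 + 10·3·4 + 11·4·0 = 383 ≡ 6.
  S = (6, 7, 6) ≠ 0, so r is not a codeword (an error is present).
Step 3: locate the error. For a single error e at position i, S_ℓ = v_i·e·α_i^ℓ, so α_err = S_1/S_0.
  S_0^{−1} = 6^{−1} = 11 (mod 13), so α_err = 7·11 = 77 ≡ 12 = α_3. Error position i = 3.
  Consistency check: S_2/S_1 = 6·2 = 12 ≡ 12 = α_err ✓ (single-error assumption holds).
Step 4: error magnitude e = S_0/v_3 = S_0·∏_{j≠3}(α_3 − α_j) = 6·3 = 18 ≡ 5 (mod 13).
Step 5: correct position 3: c_3 = r_3 − e = 12 − 5 ≡ 7 (mod 13). Hence c = [11, 2, 7, 4, 0].
  Check: interpolating c through the α_i gives m(x) = 9 + 2·x (degree < 2) with m(α_i) = c_i for every i, so c is indeed a codeword.


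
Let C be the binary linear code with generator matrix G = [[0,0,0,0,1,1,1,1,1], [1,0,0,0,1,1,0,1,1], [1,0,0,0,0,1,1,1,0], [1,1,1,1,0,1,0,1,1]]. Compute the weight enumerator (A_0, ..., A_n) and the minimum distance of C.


Weight distribution: A_0 = 1, A_2 = 2, A_3 = 2, A_4 = 2, A_5 = 4, A_6 = 2, A_7 = 2, A_8 = 1. Minimum distance d = 2.

Enumerate all 2^4 = 16 messages m ∈ F_2^4.
For each, compute codeword c = mG in F_2^9, then tally its weight.
  m = 0000 → c = 000000000, weight = 0.
  m = 1000 → c = 000011111, weight = 5.
  m = 0100 → c = 100011011, weight = 5.
  m = 1100 → c = 100000100, weight = 2.
  m = 0010 → c = 100001110, weight = 4.
  m = 1010 → c = 100010001, weight = 3.
  m = 0110 → c = 000010101, weight = 3.
  m = 1110 → c = 000001010, weight = 2.
  m = 0001 → c = 111101011, weight = 7.
  m = 1001 → c = 111110100, weight = 6.
  m = 0101 → c = 011110000, weight = 4.
  m = 1101 → c = 011101111, weight = 7.
  m = 0011 → c = 011100101, weight = 5.
  m = 1011 → c = 011111010, weight = 6.
  m = 0111 → c = 111111110, weight = 8.
  m = 1111 → c = 111100001, weight = 5.
Tally weights:
  weight 0: 1 codewords.
  weight 2: 2 codewords.
  weight 3: 2 codewords.
  weight 4: 2 codewords.
  weight 5: 4 codewords.
  weight 6: 2 codewords.
  weight 7: 2 codewords.
  weight 8: 1 codewords.
Minimum distance d = smallest w > 0 with A_w > 0 = 2.
Sanity: Σ A_w = 16 = 2^4 = 16 ✓.
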